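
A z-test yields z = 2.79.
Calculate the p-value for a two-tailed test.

For z = 2.79:
p = 2×P(Z > |2.79|) = 2×(1 - Φ(2.79)) = 0.0053

Answer: p-value ≈ 0.0053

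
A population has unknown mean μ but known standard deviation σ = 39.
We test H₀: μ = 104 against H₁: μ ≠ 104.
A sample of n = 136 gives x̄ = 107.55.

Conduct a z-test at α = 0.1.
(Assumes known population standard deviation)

Answer: z = 1.0615, fail to reject H₀

Derivation:
Standard error: SE = σ/√n = 39/√136 = 3.3442
z-statistic: z = (x̄ - μ₀)/SE = (107.55 - 104)/3.3442 = 1.0615
Critical value: ±1.645
p-value = 0.2885
Decision: fail to reject H₀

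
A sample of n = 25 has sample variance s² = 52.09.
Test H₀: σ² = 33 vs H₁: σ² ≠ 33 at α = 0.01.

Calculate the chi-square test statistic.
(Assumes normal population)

Answer: χ² = 37.8836, fail to reject H₀

Derivation:
df = n - 1 = 24
χ² = (n-1)s²/σ₀² = 24×52.09/33 = 37.8836
Critical values: χ²_{0.995,24} = 9.886, χ²_{0.005,24} = 45.559
Rejection region: χ² < 9.886 or χ² > 45.559
Decision: fail to reject H₀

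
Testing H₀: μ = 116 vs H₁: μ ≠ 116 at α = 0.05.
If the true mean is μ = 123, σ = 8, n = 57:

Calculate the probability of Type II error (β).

Answer: β ≈ 0.0000

Derivation:
SE = σ/√n = 8/√57 = 1.0596
Critical values: μ₀ ± z_0.025×SE = 116 ± 1.960×1.0596
Acceptance region: (113.9232, 118.0768)
Under H₁ (μ = 123): z_high = (118.0768 - 123)/1.0596 = -4.6463, z_low = (113.9232 - 123)/1.0596 = -8.5663
β = P(not reject | H₁) = Φ(-4.6463) - Φ(-8.5663) ≈ 0.0000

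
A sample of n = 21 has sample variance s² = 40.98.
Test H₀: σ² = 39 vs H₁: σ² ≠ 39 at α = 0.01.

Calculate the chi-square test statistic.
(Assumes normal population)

Answer: χ² = 21.0154, fail to reject H₀

Derivation:
df = n - 1 = 20
χ² = (n-1)s²/σ₀² = 20×40.98/39 = 21.0154
Critical values: χ²_{0.995,20} = 7.434, χ²_{0.005,20} = 39.997
Rejection region: χ² < 7.434 or χ² > 39.997
Decision: fail to reject H₀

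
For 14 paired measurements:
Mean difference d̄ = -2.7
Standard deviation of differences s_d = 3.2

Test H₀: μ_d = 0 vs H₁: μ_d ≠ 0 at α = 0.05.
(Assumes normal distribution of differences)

df = n - 1 = 13
SE = s_d/√n = 3.2/√14 = 0.8552
t = d̄/SE = -2.7/0.8552 = -3.1572
Critical value: t_{0.025,13} = ±2.160
p-value ≈ 0.0076
Decision: reject H₀

Answer: t = -3.1572, reject H₀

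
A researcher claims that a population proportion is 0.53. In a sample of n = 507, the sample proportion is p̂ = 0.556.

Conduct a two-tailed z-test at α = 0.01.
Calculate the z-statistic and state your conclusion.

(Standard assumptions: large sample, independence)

H₀: p = 0.53, H₁: p ≠ 0.53
Standard error: SE = √(p₀(1-p₀)/n) = √(0.53×0.47/507) = 0.022166
z-statistic: z = (p̂ - p₀)/SE = (0.556 - 0.53)/0.022166 = 1.1730
Critical value: z_0.005 = ±2.576
p-value = 0.2408
Decision: fail to reject H₀ at α = 0.01

Answer: z = 1.1730, fail to reject H₀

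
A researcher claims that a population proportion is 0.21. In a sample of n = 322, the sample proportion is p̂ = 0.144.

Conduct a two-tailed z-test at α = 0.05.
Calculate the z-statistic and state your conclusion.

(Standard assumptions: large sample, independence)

Answer: z = -2.9077, reject H₀

Derivation:
H₀: p = 0.21, H₁: p ≠ 0.21
Standard error: SE = √(p₀(1-p₀)/n) = √(0.21×0.79/322) = 0.022698
z-statistic: z = (p̂ - p₀)/SE = (0.144 - 0.21)/0.022698 = -2.9077
Critical value: z_0.025 = ±1.960
p-value = 0.0036
Decision: reject H₀ at α = 0.05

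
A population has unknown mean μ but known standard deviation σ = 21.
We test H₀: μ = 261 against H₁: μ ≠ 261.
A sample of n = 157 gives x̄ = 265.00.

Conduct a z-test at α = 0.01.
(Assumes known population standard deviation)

Answer: z = 2.3866, fail to reject H₀

Derivation:
Standard error: SE = σ/√n = 21/√157 = 1.6760
z-statistic: z = (x̄ - μ₀)/SE = (265.00 - 261)/1.6760 = 2.3866
Critical value: ±2.576
p-value = 0.0170
Decision: fail to reject H₀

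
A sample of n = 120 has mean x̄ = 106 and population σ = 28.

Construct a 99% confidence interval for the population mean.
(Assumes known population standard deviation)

Confidence level: 99%, α = 0.01
z_0.005 = 2.576
SE = σ/√n = 28/√120 = 2.5560
Margin of error = 2.576 × 2.5560 = 6.5843
CI: x̄ ± margin = 106 ± 6.5843
CI: (99.4157, 112.5843)

Answer: (99.4157, 112.5843)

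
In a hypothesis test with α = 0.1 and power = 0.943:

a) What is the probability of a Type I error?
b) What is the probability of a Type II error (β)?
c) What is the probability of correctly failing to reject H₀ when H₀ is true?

a) Type I error probability = α = 0.1
b) Power = P(reject H₀ | H₁ true) = 1 - β = 0.943, so Type II error probability = β = 1 - Power = 0.057
c) P(fail to reject H₀ | H₀ true) = 1 - α = 0.9

Answer: a) 0.1, b) 0.057, c) 0.9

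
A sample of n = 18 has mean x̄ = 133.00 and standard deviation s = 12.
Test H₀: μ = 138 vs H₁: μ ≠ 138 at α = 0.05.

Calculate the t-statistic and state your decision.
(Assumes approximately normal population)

Answer: t = -1.7678, fail to reject H₀

Derivation:
df = n - 1 = 17
SE = s/√n = 12/√18 = 2.8284
t = (x̄ - μ₀)/SE = (133.00 - 138)/2.8284 = -1.7678
Critical value: t_{0.025,17} = ±2.110
p-value ≈ 0.0950
Decision: fail to reject H₀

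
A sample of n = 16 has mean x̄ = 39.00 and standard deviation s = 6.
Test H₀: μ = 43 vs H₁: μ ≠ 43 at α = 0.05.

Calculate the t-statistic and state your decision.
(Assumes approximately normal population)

Answer: t = -2.6667, reject H₀

Derivation:
df = n - 1 = 15
SE = s/√n = 6/√16 = 1.5000
t = (x̄ - μ₀)/SE = (39.00 - 43)/1.5000 = -2.6667
Critical value: t_{0.025,15} = ±2.131
p-value ≈ 0.0176
Decision: reject H₀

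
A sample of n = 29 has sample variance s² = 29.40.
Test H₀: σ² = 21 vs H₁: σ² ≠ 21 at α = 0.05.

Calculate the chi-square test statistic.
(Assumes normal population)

Answer: χ² = 39.2000, fail to reject H₀

Derivation:
df = n - 1 = 28
χ² = (n-1)s²/σ₀² = 28×29.40/21 = 39.2000
Critical values: χ²_{0.975,28} = 15.308, χ²_{0.025,28} = 44.461
Rejection region: χ² < 15.308 or χ² > 44.461
Decision: fail to reject H₀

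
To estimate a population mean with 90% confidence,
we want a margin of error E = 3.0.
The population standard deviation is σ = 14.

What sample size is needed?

z_0.05 = 1.645
n = (z×σ/E)² = (1.645×14/3.0)²
n = 58.9312
Round up: n = 59

Answer: n = 59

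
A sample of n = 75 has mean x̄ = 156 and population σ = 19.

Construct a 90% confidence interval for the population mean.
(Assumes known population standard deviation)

Confidence level: 90%, α = 0.1
z_0.05 = 1.645
SE = σ/√n = 19/√75 = 2.1939
Margin of error = 1.645 × 2.1939 = 3.6090
CI: x̄ ± margin = 156 ± 3.6090
CI: (152.3910, 159.6090)

Answer: (152.3910, 159.6090)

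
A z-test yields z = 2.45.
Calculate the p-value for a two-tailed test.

Answer: p-value ≈ 0.0143

Derivation:
For z = 2.45:
p = 2×P(Z > |2.45|) = 2×(1 - Φ(2.45)) = 0.0143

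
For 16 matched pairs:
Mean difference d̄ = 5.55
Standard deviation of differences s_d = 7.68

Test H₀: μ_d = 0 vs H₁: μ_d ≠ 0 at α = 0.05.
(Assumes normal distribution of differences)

df = n - 1 = 15
SE = s_d/√n = 7.68/√16 = 1.9200
t = d̄/SE = 5.55/1.9200 = 2.8906
Critical value: t_{0.025,15} = ±2.131
p-value ≈ 0.0112
Decision: reject H₀

Answer: t = 2.8906, reject H₀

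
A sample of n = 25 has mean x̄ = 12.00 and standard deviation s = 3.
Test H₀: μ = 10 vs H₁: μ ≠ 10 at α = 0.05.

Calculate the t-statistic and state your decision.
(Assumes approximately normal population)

Answer: t = 3.3333, reject H₀

Derivation:
df = n - 1 = 24
SE = s/√n = 3/√25 = 0.6000
t = (x̄ - μ₀)/SE = (12.00 - 10)/0.6000 = 3.3333
Critical value: t_{0.025,24} = ±2.064
p-value ≈ 0.0028
Decision: reject H₀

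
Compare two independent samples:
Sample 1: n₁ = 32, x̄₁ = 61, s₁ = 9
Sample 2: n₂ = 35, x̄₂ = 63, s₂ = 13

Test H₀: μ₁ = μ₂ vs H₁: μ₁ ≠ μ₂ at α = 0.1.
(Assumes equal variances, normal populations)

Answer: t = -0.7255, fail to reject H₀

Derivation:
Pooled variance: s²_p = [31×9² + 34×13²]/(65) = 127.0308
s_p = 11.2708
SE = s_p×√(1/n₁ + 1/n₂) = 11.2708×√(1/32 + 1/35) = 2.7567
t = (x̄₁ - x̄₂)/SE = (61 - 63)/2.7567 = -0.7255
df = 65, t-critical = ±1.669
Decision: fail to reject H₀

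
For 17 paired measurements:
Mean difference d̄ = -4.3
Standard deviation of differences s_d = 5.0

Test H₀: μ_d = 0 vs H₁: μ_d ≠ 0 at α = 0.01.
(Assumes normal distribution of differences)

Answer: t = -3.5458, reject H₀

Derivation:
df = n - 1 = 16
SE = s_d/√n = 5.0/√17 = 1.2127
t = d̄/SE = -4.3/1.2127 = -3.5458
Critical value: t_{0.005,16} = ±2.921
p-value ≈ 0.0027
Decision: reject H₀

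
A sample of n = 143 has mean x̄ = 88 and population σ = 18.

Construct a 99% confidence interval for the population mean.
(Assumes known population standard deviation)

Confidence level: 99%, α = 0.01
z_0.005 = 2.576
SE = σ/√n = 18/√143 = 1.5052
Margin of error = 2.576 × 1.5052 = 3.8774
CI: x̄ ± margin = 88 ± 3.8774
CI: (84.1226, 91.8774)

Answer: (84.1226, 91.8774)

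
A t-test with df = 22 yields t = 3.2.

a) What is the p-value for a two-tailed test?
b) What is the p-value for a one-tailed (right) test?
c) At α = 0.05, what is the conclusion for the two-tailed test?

Using t-distribution with df = 22:
a) Two-tailed: p = 2×P(T > 3.2) = 0.0041
b) One-tailed: p = P(T > 3.2) = 0.0021
c) 0.0041 < 0.05, reject H₀

Answer: a) 0.0041, b) 0.0021, c) reject H₀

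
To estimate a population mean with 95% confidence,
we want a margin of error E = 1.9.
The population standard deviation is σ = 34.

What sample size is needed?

z_0.025 = 1.960
n = (z×σ/E)² = (1.960×34/1.9)²
n = 1230.1633
Round up: n = 1231

Answer: n = 1231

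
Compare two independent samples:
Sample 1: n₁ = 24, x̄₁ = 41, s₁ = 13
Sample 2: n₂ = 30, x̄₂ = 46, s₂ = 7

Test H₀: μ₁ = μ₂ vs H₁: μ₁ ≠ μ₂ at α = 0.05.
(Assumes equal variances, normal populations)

Pooled variance: s²_p = [23×13² + 29×7²]/(52) = 102.0769
s_p = 10.1033
SE = s_p×√(1/n₁ + 1/n₂) = 10.1033×√(1/24 + 1/30) = 2.7669
t = (x̄₁ - x̄₂)/SE = (41 - 46)/2.7669 = -1.8071
df = 52, t-critical = ±2.007
Decision: fail to reject H₀

Answer: t = -1.8071, fail to reject H₀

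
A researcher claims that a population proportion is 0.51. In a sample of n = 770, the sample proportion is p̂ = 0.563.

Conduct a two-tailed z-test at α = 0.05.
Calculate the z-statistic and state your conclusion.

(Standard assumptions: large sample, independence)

H₀: p = 0.51, H₁: p ≠ 0.51
Standard error: SE = √(p₀(1-p₀)/n) = √(0.51×0.49/770) = 0.018015
z-statistic: z = (p̂ - p₀)/SE = (0.563 - 0.51)/0.018015 = 2.9420
Critical value: z_0.025 = ±1.960
p-value = 0.0033
Decision: reject H₀ at α = 0.05

Answer: z = 2.9420, reject H₀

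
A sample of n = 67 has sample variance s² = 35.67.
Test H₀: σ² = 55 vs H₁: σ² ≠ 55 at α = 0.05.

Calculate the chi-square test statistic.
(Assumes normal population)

df = n - 1 = 66
χ² = (n-1)s²/σ₀² = 66×35.67/55 = 42.8040
Critical values: χ²_{0.975,66} = 45.431, χ²_{0.025,66} = 90.349
Rejection region: χ² < 45.431 or χ² > 90.349
Decision: reject H₀

Answer: χ² = 42.8040, reject H₀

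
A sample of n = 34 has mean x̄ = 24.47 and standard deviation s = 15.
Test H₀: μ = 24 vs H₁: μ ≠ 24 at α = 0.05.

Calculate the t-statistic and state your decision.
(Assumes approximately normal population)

df = n - 1 = 33
SE = s/√n = 15/√34 = 2.5725
t = (x̄ - μ₀)/SE = (24.47 - 24)/2.5725 = 0.1827
Critical value: t_{0.025,33} = ±2.035
p-value ≈ 0.8562
Decision: fail to reject H₀

Answer: t = 0.1827, fail to reject H₀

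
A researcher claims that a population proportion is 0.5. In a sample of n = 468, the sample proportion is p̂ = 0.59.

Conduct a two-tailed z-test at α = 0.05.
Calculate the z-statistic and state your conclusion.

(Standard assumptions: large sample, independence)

H₀: p = 0.5, H₁: p ≠ 0.5
Standard error: SE = √(p₀(1-p₀)/n) = √(0.5×0.5/468) = 0.023113
z-statistic: z = (p̂ - p₀)/SE = (0.59 - 0.5)/0.023113 = 3.8939
Critical value: z_0.025 = ±1.960
p-value = 0.0001
Decision: reject H₀ at α = 0.05

Answer: z = 3.8939, reject H₀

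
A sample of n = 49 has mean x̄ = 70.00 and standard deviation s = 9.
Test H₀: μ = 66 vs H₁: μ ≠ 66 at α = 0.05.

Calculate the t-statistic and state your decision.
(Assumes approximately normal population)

Answer: t = 3.1111, reject H₀

Derivation:
df = n - 1 = 48
SE = s/√n = 9/√49 = 1.2857
t = (x̄ - μ₀)/SE = (70.00 - 66)/1.2857 = 3.1111
Critical value: t_{0.025,48} = ±2.011
p-value ≈ 0.0031
Decision: reject H₀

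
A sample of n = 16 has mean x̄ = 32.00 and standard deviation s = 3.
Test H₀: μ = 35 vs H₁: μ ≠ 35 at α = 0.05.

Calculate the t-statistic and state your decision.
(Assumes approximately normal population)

df = n - 1 = 15
SE = s/√n = 3/√16 = 0.7500
t = (x̄ - μ₀)/SE = (32.00 - 35)/0.7500 = -4.0000
Critical value: t_{0.025,15} = ±2.131
p-value ≈ 0.0012
Decision: reject H₀

Answer: t = -4.0000, reject H₀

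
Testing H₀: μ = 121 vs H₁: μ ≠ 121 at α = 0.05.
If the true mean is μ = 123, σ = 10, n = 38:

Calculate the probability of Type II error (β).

Answer: β ≈ 0.7657

Derivation:
SE = σ/√n = 10/√38 = 1.6222
Critical values: μ₀ ± z_0.025×SE = 121 ± 1.960×1.6222
Acceptance region: (117.8205, 124.1795)
Under H₁ (μ = 123): z_high = (124.1795 - 123)/1.6222 = 0.7271, z_low = (117.8205 - 123)/1.6222 = -3.1929
β = P(not reject | H₁) = Φ(0.7271) - Φ(-3.1929) ≈ 0.7657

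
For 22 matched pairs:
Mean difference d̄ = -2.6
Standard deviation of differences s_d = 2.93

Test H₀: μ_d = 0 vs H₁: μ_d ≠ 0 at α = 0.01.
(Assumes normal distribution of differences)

df = n - 1 = 21
SE = s_d/√n = 2.93/√22 = 0.6247
t = d̄/SE = -2.6/0.6247 = -4.1620
Critical value: t_{0.005,21} = ±2.831
p-value ≈ 0.0004
Decision: reject H₀

Answer: t = -4.1620, reject H₀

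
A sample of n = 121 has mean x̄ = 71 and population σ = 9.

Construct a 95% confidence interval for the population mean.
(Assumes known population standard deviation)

Confidence level: 95%, α = 0.05
z_0.025 = 1.960
SE = σ/√n = 9/√121 = 0.8182
Margin of error = 1.960 × 0.8182 = 1.6037
CI: x̄ ± margin = 71 ± 1.6037
CI: (69.3963, 72.6037)

Answer: (69.3963, 72.6037)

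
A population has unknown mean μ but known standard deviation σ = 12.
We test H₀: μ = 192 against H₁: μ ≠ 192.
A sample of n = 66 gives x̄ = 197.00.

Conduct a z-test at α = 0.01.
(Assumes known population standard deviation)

Standard error: SE = σ/√n = 12/√66 = 1.4771
z-statistic: z = (x̄ - μ₀)/SE = (197.00 - 192)/1.4771 = 3.3850
Critical value: ±2.576
p-value = 0.0007
Decision: reject H₀

Answer: z = 3.3850, reject H₀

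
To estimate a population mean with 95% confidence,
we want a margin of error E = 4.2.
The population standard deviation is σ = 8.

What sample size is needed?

z_0.025 = 1.960
n = (z×σ/E)² = (1.960×8/4.2)²
n = 13.9378
Round up: n = 14

Answer: n = 14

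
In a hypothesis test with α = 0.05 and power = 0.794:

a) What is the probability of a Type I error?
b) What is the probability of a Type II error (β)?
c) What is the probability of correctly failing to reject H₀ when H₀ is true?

Answer: a) 0.05, b) 0.206, c) 0.95

Derivation:
a) Type I error probability = α = 0.05
b) Power = P(reject H₀ | H₁ true) = 1 - β = 0.794, so Type II error probability = β = 1 - Power = 0.206
c) P(fail to reject H₀ | H₀ true) = 1 - α = 0.95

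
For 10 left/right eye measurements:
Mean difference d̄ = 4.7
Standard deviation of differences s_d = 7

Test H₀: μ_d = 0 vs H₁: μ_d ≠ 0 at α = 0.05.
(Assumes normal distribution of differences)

df = n - 1 = 9
SE = s_d/√n = 7/√10 = 2.2136
t = d̄/SE = 4.7/2.2136 = 2.1232
Critical value: t_{0.025,9} = ±2.262
p-value ≈ 0.0627
Decision: fail to reject H₀

Answer: t = 2.1232, fail to reject H₀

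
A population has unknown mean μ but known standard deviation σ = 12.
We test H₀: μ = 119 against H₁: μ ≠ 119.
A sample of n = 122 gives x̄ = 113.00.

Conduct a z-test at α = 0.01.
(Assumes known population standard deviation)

Answer: z = -5.5228, reject H₀

Derivation:
Standard error: SE = σ/√n = 12/√122 = 1.0864
z-statistic: z = (x̄ - μ₀)/SE = (113.00 - 119)/1.0864 = -5.5228
Critical value: ±2.576
p-value < 0.0001
Decision: reject H₀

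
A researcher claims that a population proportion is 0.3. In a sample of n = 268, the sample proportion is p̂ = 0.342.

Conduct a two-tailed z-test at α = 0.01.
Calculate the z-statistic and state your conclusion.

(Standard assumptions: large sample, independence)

Answer: z = 1.5004, fail to reject H₀

Derivation:
H₀: p = 0.3, H₁: p ≠ 0.3
Standard error: SE = √(p₀(1-p₀)/n) = √(0.3×0.7/268) = 0.027993
z-statistic: z = (p̂ - p₀)/SE = (0.342 - 0.3)/0.027993 = 1.5004
Critical value: z_0.005 = ±2.576
p-value = 0.1335
Decision: fail to reject H₀ at α = 0.01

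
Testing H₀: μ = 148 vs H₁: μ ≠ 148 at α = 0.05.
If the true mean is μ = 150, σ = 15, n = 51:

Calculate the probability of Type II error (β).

SE = σ/√n = 15/√51 = 2.1004
Critical values: μ₀ ± z_0.025×SE = 148 ± 1.960×2.1004
Acceptance region: (143.8832, 152.1168)
Under H₁ (μ = 150): z_high = (152.1168 - 150)/2.1004 = 1.0078, z_low = (143.8832 - 150)/2.1004 = -2.9122
β = P(not reject | H₁) = Φ(1.0078) - Φ(-2.9122) ≈ 0.8414

Answer: β ≈ 0.8414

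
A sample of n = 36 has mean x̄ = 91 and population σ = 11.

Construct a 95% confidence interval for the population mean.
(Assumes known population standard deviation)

Answer: (87.4067, 94.5933)

Derivation:
Confidence level: 95%, α = 0.05
z_0.025 = 1.960
SE = σ/√n = 11/√36 = 1.8333
Margin of error = 1.960 × 1.8333 = 3.5933
CI: x̄ ± margin = 91 ± 3.5933
CI: (87.4067, 94.5933)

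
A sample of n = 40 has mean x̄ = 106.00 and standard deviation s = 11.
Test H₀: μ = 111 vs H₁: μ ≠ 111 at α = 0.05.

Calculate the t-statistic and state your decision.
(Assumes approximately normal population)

Answer: t = -2.8747, reject H₀

Derivation:
df = n - 1 = 39
SE = s/√n = 11/√40 = 1.7393
t = (x̄ - μ₀)/SE = (106.00 - 111)/1.7393 = -2.8747
Critical value: t_{0.025,39} = ±2.023
p-value ≈ 0.0065
Decision: reject H₀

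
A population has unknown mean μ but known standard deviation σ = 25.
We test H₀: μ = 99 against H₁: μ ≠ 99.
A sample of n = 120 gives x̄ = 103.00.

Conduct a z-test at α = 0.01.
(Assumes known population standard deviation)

Standard error: SE = σ/√n = 25/√120 = 2.2822
z-statistic: z = (x̄ - μ₀)/SE = (103.00 - 99)/2.2822 = 1.7527
Critical value: ±2.576
p-value = 0.0797
Decision: fail to reject H₀

Answer: z = 1.7527, fail to reject H₀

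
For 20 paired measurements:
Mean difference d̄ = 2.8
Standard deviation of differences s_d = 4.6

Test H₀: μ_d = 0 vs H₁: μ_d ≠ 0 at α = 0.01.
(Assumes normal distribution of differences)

df = n - 1 = 19
SE = s_d/√n = 4.6/√20 = 1.0286
t = d̄/SE = 2.8/1.0286 = 2.7221
Critical value: t_{0.005,19} = ±2.861
p-value ≈ 0.0135
Decision: fail to reject H₀

Answer: t = 2.7221, fail to reject H₀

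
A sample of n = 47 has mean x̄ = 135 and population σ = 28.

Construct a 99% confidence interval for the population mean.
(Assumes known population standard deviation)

Answer: (124.4791, 145.5209)

Derivation:
Confidence level: 99%, α = 0.01
z_0.005 = 2.576
SE = σ/√n = 28/√47 = 4.0842
Margin of error = 2.576 × 4.0842 = 10.5209
CI: x̄ ± margin = 135 ± 10.5209
CI: (124.4791, 145.5209)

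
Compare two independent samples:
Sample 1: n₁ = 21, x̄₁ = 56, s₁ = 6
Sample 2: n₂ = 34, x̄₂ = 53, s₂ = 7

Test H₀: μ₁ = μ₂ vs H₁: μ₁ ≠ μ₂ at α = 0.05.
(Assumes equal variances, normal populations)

Answer: t = 1.6278, fail to reject H₀

Derivation:
Pooled variance: s²_p = [20×6² + 33×7²]/(53) = 44.0943
s_p = 6.6404
SE = s_p×√(1/n₁ + 1/n₂) = 6.6404×√(1/21 + 1/34) = 1.8430
t = (x̄₁ - x̄₂)/SE = (56 - 53)/1.8430 = 1.6278
df = 53, t-critical = ±2.006
Decision: fail to reject H₀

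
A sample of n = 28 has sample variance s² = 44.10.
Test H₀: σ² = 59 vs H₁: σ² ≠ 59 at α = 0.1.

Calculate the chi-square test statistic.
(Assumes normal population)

df = n - 1 = 27
χ² = (n-1)s²/σ₀² = 27×44.10/59 = 20.1814
Critical values: χ²_{0.95,27} = 16.151, χ²_{0.05,27} = 40.113
Rejection region: χ² < 16.151 or χ² > 40.113
Decision: fail to reject H₀

Answer: χ² = 20.1814, fail to reject H₀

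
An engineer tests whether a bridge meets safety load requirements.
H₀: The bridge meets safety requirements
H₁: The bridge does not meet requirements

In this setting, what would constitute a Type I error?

Answer: Unnecessarily closing a safe bridge for repairs

Derivation:
A Type I error (probability α) occurs when we reject a true H₀.
A Type II error (probability β) occurs when we fail to reject a false H₀.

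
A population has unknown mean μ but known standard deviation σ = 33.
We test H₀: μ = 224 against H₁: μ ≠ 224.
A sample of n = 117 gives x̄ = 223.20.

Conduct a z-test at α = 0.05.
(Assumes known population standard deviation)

Answer: z = -0.2622, fail to reject H₀

Derivation:
Standard error: SE = σ/√n = 33/√117 = 3.0509
z-statistic: z = (x̄ - μ₀)/SE = (223.20 - 224)/3.0509 = -0.2622
Critical value: ±1.960
p-value = 0.7932
Decision: fail to reject H₀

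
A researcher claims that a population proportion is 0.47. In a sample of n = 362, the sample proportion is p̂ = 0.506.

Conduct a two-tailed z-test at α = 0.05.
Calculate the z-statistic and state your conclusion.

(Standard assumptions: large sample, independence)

H₀: p = 0.47, H₁: p ≠ 0.47
Standard error: SE = √(p₀(1-p₀)/n) = √(0.47×0.53/362) = 0.026232
z-statistic: z = (p̂ - p₀)/SE = (0.506 - 0.47)/0.026232 = 1.3724
Critical value: z_0.025 = ±1.960
p-value = 0.1699
Decision: fail to reject H₀ at α = 0.05

Answer: z = 1.3724, fail to reject H₀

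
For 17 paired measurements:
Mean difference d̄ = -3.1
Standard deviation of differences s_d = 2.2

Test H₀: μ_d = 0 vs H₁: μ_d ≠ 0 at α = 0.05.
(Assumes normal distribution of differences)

df = n - 1 = 16
SE = s_d/√n = 2.2/√17 = 0.5336
t = d̄/SE = -3.1/0.5336 = -5.8096
Critical value: t_{0.025,16} = ±2.120
p-value < 0.0001
Decision: reject H₀

Answer: t = -5.8096, reject H₀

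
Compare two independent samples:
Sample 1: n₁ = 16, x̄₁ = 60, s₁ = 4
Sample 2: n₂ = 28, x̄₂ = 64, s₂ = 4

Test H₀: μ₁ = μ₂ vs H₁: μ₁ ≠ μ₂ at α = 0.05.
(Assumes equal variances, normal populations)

Answer: t = -3.1908, reject H₀

Derivation:
Pooled variance: s²_p = [15×4² + 27×4²]/(42) = 16.0000
s_p = 4.0000
SE = s_p×√(1/n₁ + 1/n₂) = 4.0000×√(1/16 + 1/28) = 1.2536
t = (x̄₁ - x̄₂)/SE = (60 - 64)/1.2536 = -3.1908
df = 42, t-critical = ±2.018
Decision: reject H₀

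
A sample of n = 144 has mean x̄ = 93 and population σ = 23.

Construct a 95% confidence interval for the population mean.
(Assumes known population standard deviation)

Answer: (89.2433, 96.7567)

Derivation:
Confidence level: 95%, α = 0.05
z_0.025 = 1.960
SE = σ/√n = 23/√144 = 1.9167
Margin of error = 1.960 × 1.9167 = 3.7567
CI: x̄ ± margin = 93 ± 3.7567
CI: (89.2433, 96.7567)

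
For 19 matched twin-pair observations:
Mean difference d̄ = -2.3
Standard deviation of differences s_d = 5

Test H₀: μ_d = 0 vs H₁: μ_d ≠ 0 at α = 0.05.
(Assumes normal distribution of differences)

Answer: t = -2.0051, fail to reject H₀

Derivation:
df = n - 1 = 18
SE = s_d/√n = 5/√19 = 1.1471
t = d̄/SE = -2.3/1.1471 = -2.0051
Critical value: t_{0.025,18} = ±2.101
p-value ≈ 0.0602
Decision: fail to reject H₀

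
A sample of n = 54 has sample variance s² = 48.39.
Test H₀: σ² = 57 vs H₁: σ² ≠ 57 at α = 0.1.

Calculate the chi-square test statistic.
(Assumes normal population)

df = n - 1 = 53
χ² = (n-1)s²/σ₀² = 53×48.39/57 = 44.9942
Critical values: χ²_{0.95,53} = 37.276, χ²_{0.05,53} = 70.993
Rejection region: χ² < 37.276 or χ² > 70.993
Decision: fail to reject H₀

Answer: χ² = 44.9942, fail to reject H₀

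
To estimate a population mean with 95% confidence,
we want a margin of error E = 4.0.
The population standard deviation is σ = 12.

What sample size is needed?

z_0.025 = 1.960
n = (z×σ/E)² = (1.960×12/4.0)²
n = 34.5744
Round up: n = 35

Answer: n = 35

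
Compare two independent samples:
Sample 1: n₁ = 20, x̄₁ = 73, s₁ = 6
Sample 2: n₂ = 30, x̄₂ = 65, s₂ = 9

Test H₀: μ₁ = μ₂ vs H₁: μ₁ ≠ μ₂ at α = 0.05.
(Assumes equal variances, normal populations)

Pooled variance: s²_p = [19×6² + 29×9²]/(48) = 63.1875
s_p = 7.9491
SE = s_p×√(1/n₁ + 1/n₂) = 7.9491×√(1/20 + 1/30) = 2.2947
t = (x̄₁ - x̄₂)/SE = (73 - 65)/2.2947 = 3.4863
df = 48, t-critical = ±2.011
Decision: reject H₀

Answer: t = 3.4863, reject H₀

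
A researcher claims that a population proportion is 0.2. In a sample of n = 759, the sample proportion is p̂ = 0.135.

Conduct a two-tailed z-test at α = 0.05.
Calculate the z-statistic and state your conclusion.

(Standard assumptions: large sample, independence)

Answer: z = -4.4769, reject H₀

Derivation:
H₀: p = 0.2, H₁: p ≠ 0.2
Standard error: SE = √(p₀(1-p₀)/n) = √(0.2×0.8/759) = 0.014519
z-statistic: z = (p̂ - p₀)/SE = (0.135 - 0.2)/0.014519 = -4.4769
Critical value: z_0.025 = ±1.960
p-value < 0.0001
Decision: reject H₀ at α = 0.05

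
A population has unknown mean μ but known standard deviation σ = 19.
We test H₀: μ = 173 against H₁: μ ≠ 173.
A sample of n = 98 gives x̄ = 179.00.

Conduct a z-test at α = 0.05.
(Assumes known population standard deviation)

Answer: z = 3.1261, reject H₀

Derivation:
Standard error: SE = σ/√n = 19/√98 = 1.9193
z-statistic: z = (x̄ - μ₀)/SE = (179.00 - 173)/1.9193 = 3.1261
Critical value: ±1.960
p-value = 0.0018
Decision: reject H₀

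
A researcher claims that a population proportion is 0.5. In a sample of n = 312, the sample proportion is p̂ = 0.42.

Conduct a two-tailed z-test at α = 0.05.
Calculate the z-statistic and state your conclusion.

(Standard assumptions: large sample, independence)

H₀: p = 0.5, H₁: p ≠ 0.5
Standard error: SE = √(p₀(1-p₀)/n) = √(0.5×0.5/312) = 0.028307
z-statistic: z = (p̂ - p₀)/SE = (0.42 - 0.5)/0.028307 = -2.8262
Critical value: z_0.025 = ±1.960
p-value = 0.0047
Decision: reject H₀ at α = 0.05

Answer: z = -2.8262, reject H₀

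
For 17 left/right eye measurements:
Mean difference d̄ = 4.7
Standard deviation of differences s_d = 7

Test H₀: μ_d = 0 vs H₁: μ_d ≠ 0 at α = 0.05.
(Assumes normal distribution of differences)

Answer: t = 2.7685, reject H₀

Derivation:
df = n - 1 = 16
SE = s_d/√n = 7/√17 = 1.6977
t = d̄/SE = 4.7/1.6977 = 2.7685
Critical value: t_{0.025,16} = ±2.120
p-value ≈ 0.0137
Decision: reject H₀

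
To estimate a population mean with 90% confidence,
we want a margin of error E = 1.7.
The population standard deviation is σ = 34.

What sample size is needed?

Answer: n = 1083

Derivation:
z_0.05 = 1.645
n = (z×σ/E)² = (1.645×34/1.7)²
n = 1082.4100
Round up: n = 1083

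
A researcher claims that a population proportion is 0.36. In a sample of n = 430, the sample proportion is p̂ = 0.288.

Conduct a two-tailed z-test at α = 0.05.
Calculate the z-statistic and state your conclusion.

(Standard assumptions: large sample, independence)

H₀: p = 0.36, H₁: p ≠ 0.36
Standard error: SE = √(p₀(1-p₀)/n) = √(0.36×0.64/430) = 0.023148
z-statistic: z = (p̂ - p₀)/SE = (0.288 - 0.36)/0.023148 = -3.1104
Critical value: z_0.025 = ±1.960
p-value = 0.0019
Decision: reject H₀ at α = 0.05

Answer: z = -3.1104, reject H₀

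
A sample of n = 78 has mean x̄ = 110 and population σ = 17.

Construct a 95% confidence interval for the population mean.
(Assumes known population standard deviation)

Answer: (106.2272, 113.7728)

Derivation:
Confidence level: 95%, α = 0.05
z_0.025 = 1.960
SE = σ/√n = 17/√78 = 1.9249
Margin of error = 1.960 × 1.9249 = 3.7728
CI: x̄ ± margin = 110 ± 3.7728
CI: (106.2272, 113.7728)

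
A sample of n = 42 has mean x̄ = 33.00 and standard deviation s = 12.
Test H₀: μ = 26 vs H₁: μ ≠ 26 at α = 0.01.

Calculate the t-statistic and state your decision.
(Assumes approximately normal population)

Answer: t = 3.7805, reject H₀

Derivation:
df = n - 1 = 41
SE = s/√n = 12/√42 = 1.8516
t = (x̄ - μ₀)/SE = (33.00 - 26)/1.8516 = 3.7805
Critical value: t_{0.005,41} = ±2.701
p-value ≈ 0.0005
Decision: reject H₀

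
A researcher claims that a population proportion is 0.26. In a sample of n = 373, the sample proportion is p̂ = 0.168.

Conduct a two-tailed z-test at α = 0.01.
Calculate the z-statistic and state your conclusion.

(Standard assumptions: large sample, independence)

H₀: p = 0.26, H₁: p ≠ 0.26
Standard error: SE = √(p₀(1-p₀)/n) = √(0.26×0.74/373) = 0.022712
z-statistic: z = (p̂ - p₀)/SE = (0.168 - 0.26)/0.022712 = -4.0507
Critical value: z_0.005 = ±2.576
p-value = 0.0001
Decision: reject H₀ at α = 0.01

Answer: z = -4.0507, reject H₀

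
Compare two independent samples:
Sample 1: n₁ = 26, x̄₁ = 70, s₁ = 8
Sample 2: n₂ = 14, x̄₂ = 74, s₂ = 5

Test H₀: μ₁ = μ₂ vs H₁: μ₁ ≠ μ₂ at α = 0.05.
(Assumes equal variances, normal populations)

Answer: t = -1.6953, fail to reject H₀

Derivation:
Pooled variance: s²_p = [25×8² + 13×5²]/(38) = 50.6579
s_p = 7.1174
SE = s_p×√(1/n₁ + 1/n₂) = 7.1174×√(1/26 + 1/14) = 2.3594
t = (x̄₁ - x̄₂)/SE = (70 - 74)/2.3594 = -1.6953
df = 38, t-critical = ±2.024
Decision: fail to reject H₀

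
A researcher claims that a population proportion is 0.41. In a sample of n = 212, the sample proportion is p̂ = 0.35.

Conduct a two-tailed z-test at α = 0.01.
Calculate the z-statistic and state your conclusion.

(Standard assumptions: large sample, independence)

H₀: p = 0.41, H₁: p ≠ 0.41
Standard error: SE = √(p₀(1-p₀)/n) = √(0.41×0.59/212) = 0.033779
z-statistic: z = (p̂ - p₀)/SE = (0.35 - 0.41)/0.033779 = -1.7763
Critical value: z_0.005 = ±2.576
p-value = 0.0757
Decision: fail to reject H₀ at α = 0.01

Answer: z = -1.7763, fail to reject H₀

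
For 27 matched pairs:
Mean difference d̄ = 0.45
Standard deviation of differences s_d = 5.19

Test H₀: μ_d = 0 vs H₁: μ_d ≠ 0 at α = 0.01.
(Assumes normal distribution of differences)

Answer: t = 0.4505, fail to reject H₀

Derivation:
df = n - 1 = 26
SE = s_d/√n = 5.19/√27 = 0.9988
t = d̄/SE = 0.45/0.9988 = 0.4505
Critical value: t_{0.005,26} = ±2.779
p-value ≈ 0.6561
Decision: fail to reject H₀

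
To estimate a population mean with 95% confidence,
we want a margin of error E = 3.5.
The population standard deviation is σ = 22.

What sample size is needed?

z_0.025 = 1.960
n = (z×σ/E)² = (1.960×22/3.5)²
n = 151.7824
Round up: n = 152

Answer: n = 152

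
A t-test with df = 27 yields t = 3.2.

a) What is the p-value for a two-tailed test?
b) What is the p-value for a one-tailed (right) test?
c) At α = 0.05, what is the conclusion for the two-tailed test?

Answer: a) 0.0035, b) 0.0017, c) reject H₀

Derivation:
Using t-distribution with df = 27:
a) Two-tailed: p = 2×P(T > 3.2) = 0.0035
b) One-tailed: p = P(T > 3.2) = 0.0017
c) 0.0035 < 0.05, reject H₀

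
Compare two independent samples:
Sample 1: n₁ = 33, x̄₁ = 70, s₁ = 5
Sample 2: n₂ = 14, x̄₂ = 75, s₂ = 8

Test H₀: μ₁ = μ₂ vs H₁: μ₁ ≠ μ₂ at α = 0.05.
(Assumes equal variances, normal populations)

Pooled variance: s²_p = [32×5² + 13×8²]/(45) = 36.2667
s_p = 6.0222
SE = s_p×√(1/n₁ + 1/n₂) = 6.0222×√(1/33 + 1/14) = 1.9208
t = (x̄₁ - x̄₂)/SE = (70 - 75)/1.9208 = -2.6031
df = 45, t-critical = ±2.014
Decision: reject H₀

Answer: t = -2.6031, reject H₀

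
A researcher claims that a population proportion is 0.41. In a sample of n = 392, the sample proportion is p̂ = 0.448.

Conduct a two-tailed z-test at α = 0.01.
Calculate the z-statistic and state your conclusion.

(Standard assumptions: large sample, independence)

H₀: p = 0.41, H₁: p ≠ 0.41
Standard error: SE = √(p₀(1-p₀)/n) = √(0.41×0.59/392) = 0.024841
z-statistic: z = (p̂ - p₀)/SE = (0.448 - 0.41)/0.024841 = 1.5297
Critical value: z_0.005 = ±2.576
p-value = 0.1261
Decision: fail to reject H₀ at α = 0.01

Answer: z = 1.5297, fail to reject H₀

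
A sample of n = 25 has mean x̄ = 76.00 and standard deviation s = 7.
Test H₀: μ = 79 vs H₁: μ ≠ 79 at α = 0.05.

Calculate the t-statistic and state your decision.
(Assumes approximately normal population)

df = n - 1 = 24
SE = s/√n = 7/√25 = 1.4000
t = (x̄ - μ₀)/SE = (76.00 - 79)/1.4000 = -2.1429
Critical value: t_{0.025,24} = ±2.064
p-value ≈ 0.0425
Decision: reject H₀

Answer: t = -2.1429, reject H₀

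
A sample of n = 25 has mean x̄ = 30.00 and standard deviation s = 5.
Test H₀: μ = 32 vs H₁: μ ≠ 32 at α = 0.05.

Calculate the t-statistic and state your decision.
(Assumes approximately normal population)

Answer: t = -2.0000, fail to reject H₀

Derivation:
df = n - 1 = 24
SE = s/√n = 5/√25 = 1.0000
t = (x̄ - μ₀)/SE = (30.00 - 32)/1.0000 = -2.0000
Critical value: t_{0.025,24} = ±2.064
p-value ≈ 0.0569
Decision: fail to reject H₀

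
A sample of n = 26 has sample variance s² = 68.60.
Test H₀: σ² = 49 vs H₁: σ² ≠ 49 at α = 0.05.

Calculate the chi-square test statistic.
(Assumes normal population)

df = n - 1 = 25
χ² = (n-1)s²/σ₀² = 25×68.60/49 = 35.0000
Critical values: χ²_{0.975,25} = 13.120, χ²_{0.025,25} = 40.646
Rejection region: χ² < 13.120 or χ² > 40.646
Decision: fail to reject H₀

Answer: χ² = 35.0000, fail to reject H₀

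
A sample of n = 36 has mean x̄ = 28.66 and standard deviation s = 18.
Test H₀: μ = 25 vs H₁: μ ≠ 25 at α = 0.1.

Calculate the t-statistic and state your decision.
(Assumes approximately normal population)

df = n - 1 = 35
SE = s/√n = 18/√36 = 3.0000
t = (x̄ - μ₀)/SE = (28.66 - 25)/3.0000 = 1.2200
Critical value: t_{0.05,35} = ±1.690
p-value ≈ 0.2306
Decision: fail to reject H₀

Answer: t = 1.2200, fail to reject H₀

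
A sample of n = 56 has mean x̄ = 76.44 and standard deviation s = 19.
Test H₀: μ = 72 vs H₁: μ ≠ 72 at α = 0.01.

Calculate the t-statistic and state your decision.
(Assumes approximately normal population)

Answer: t = 1.7487, fail to reject H₀

Derivation:
df = n - 1 = 55
SE = s/√n = 19/√56 = 2.5390
t = (x̄ - μ₀)/SE = (76.44 - 72)/2.5390 = 1.7487
Critical value: t_{0.005,55} = ±2.668
p-value ≈ 0.0859
Decision: fail to reject H₀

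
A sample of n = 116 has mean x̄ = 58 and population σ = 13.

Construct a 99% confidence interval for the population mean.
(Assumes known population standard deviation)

Confidence level: 99%, α = 0.01
z_0.005 = 2.576
SE = σ/√n = 13/√116 = 1.2070
Margin of error = 2.576 × 1.2070 = 3.1092
CI: x̄ ± margin = 58 ± 3.1092
CI: (54.8908, 61.1092)

Answer: (54.8908, 61.1092)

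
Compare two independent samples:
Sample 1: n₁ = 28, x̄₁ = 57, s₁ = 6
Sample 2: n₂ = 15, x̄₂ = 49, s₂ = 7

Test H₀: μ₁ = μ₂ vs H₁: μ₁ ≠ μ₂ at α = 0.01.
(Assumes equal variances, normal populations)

Pooled variance: s²_p = [27×6² + 14×7²]/(41) = 40.4390
s_p = 6.3592
SE = s_p×√(1/n₁ + 1/n₂) = 6.3592×√(1/28 + 1/15) = 2.0348
t = (x̄₁ - x̄₂)/SE = (57 - 49)/2.0348 = 3.9316
df = 41, t-critical = ±2.701
Decision: reject H₀

Answer: t = 3.9316, reject H₀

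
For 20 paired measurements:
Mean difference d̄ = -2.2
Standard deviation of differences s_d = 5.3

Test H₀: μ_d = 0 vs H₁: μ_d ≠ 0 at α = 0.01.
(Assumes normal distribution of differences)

Answer: t = -1.8564, fail to reject H₀

Derivation:
df = n - 1 = 19
SE = s_d/√n = 5.3/√20 = 1.1851
t = d̄/SE = -2.2/1.1851 = -1.8564
Critical value: t_{0.005,19} = ±2.861
p-value ≈ 0.0790
Decision: fail to reject H₀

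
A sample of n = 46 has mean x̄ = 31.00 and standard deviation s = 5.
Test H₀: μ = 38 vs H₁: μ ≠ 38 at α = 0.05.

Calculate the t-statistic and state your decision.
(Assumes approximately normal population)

Answer: t = -9.4954, reject H₀

Derivation:
df = n - 1 = 45
SE = s/√n = 5/√46 = 0.7372
t = (x̄ - μ₀)/SE = (31.00 - 38)/0.7372 = -9.4954
Critical value: t_{0.025,45} = ±2.014
p-value < 0.0001
Decision: reject H₀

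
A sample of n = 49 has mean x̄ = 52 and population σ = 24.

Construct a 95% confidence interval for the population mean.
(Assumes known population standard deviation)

Answer: (45.2799, 58.7201)

Derivation:
Confidence level: 95%, α = 0.05
z_0.025 = 1.960
SE = σ/√n = 24/√49 = 3.4286
Margin of error = 1.960 × 3.4286 = 6.7201
CI: x̄ ± margin = 52 ± 6.7201
CI: (45.2799, 58.7201)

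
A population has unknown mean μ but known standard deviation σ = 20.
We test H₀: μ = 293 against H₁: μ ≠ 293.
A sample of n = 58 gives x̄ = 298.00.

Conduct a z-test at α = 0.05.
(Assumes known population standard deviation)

Answer: z = 1.9040, fail to reject H₀

Derivation:
Standard error: SE = σ/√n = 20/√58 = 2.6261
z-statistic: z = (x̄ - μ₀)/SE = (298.00 - 293)/2.6261 = 1.9040
Critical value: ±1.960
p-value = 0.0569
Decision: fail to reject H₀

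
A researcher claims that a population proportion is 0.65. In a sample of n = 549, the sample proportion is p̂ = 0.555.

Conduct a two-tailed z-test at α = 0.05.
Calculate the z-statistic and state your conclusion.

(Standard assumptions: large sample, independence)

H₀: p = 0.65, H₁: p ≠ 0.65
Standard error: SE = √(p₀(1-p₀)/n) = √(0.65×0.35/549) = 0.020357
z-statistic: z = (p̂ - p₀)/SE = (0.555 - 0.65)/0.020357 = -4.6667
Critical value: z_0.025 = ±1.960
p-value < 0.0001
Decision: reject H₀ at α = 0.05

Answer: z = -4.6667, reject H₀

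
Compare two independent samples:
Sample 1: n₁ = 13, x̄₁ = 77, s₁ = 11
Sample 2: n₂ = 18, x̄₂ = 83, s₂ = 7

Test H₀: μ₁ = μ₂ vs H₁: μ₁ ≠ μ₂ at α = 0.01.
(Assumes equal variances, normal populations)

Answer: t = -1.8571, fail to reject H₀

Derivation:
Pooled variance: s²_p = [12×11² + 17×7²]/(29) = 78.7931
s_p = 8.8765
SE = s_p×√(1/n₁ + 1/n₂) = 8.8765×√(1/13 + 1/18) = 3.2308
t = (x̄₁ - x̄₂)/SE = (77 - 83)/3.2308 = -1.8571
df = 29, t-critical = ±2.756
Decision: fail to reject H₀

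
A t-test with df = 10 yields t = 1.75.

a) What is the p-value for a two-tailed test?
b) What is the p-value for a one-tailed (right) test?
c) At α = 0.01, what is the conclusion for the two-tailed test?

Answer: a) 0.1107, b) 0.0553, c) fail to reject H₀

Derivation:
Using t-distribution with df = 10:
a) Two-tailed: p = 2×P(T > 1.75) = 0.1107
b) One-tailed: p = P(T > 1.75) = 0.0553
c) 0.1107 ≥ 0.01, fail to reject H₀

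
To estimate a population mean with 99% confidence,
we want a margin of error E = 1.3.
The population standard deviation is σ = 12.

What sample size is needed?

z_0.005 = 2.576
n = (z×σ/E)² = (2.576×12/1.3)²
n = 565.4152
Round up: n = 566

Answer: n = 566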